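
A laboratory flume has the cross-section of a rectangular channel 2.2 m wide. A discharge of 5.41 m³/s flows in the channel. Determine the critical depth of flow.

For a rectangular channel, critical depth y_c = (q²/g)^(1/3) where q = Q/b = 5.41/2.2 = 2.459 m²/s.
So y_c = (2.459²/9.81)^(1/3) = 0.851 m.

y_c = 0.851 m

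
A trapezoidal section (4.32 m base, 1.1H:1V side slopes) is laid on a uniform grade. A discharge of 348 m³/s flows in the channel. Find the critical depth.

At critical depth, Q² T / (g A³) = 1, i.e. A³/T = Q²/g = 348²/9.81 = 12340.
At y = 4.16 m: A³/T = 3762 — too small.
At y = 5.62 m: A³/T = 12320 — close enough.

y_c = 5.62 m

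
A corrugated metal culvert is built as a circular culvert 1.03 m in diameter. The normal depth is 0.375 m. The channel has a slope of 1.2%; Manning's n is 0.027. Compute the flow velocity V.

V = 1.41 m/s

For a circular section of diameter D = 1.03 m at depth y = 0.375 m, the central angle is θ = 2 arccos(1 − 2y/D) = 2.591 rad. Then A = (D²/8)(θ − sin θ) = 0.2742 m² and P = Dθ/2 = 1.334 m.
Hydraulic radius R = A/P = 0.2742/1.334 = 0.2055 m.
From Manning's equation, V = (1/n) R^(2/3) S^(1/2) = (1/0.027) × 0.2055^(2/3) × 0.012^(1/2) = 1.41 m/s.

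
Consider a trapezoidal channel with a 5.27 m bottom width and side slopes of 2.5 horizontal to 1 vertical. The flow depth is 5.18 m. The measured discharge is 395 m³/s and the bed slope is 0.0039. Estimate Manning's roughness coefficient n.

With bottom width b = 5.27 m and side slope z = 2.5: A = (b + zy)y = (5.27 + 2.5×5.18)×5.18 = 94.38 m²; P = b + 2y√(1+z²) = 5.27 + 2×5.18×2.693 = 33.17 m.
Hydraulic radius R = A/P = 94.38/33.17 = 2.846 m.
Rearranging Manning's equation: n = (1/Q) A R^(2/3) S^(1/2) = (1/395) × 94.38 × 2.846^(2/3) × √0.0039 = 0.03.

n = 0.03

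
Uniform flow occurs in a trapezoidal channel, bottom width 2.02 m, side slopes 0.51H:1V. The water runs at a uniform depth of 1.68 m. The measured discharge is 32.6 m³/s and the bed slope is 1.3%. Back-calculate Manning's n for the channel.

n = 0.015

With bottom width b = 2.02 m and side slope z = 0.51: A = (b + zy)y = (2.02 + 0.51×1.68)×1.68 = 4.833 m²; P = b + 2y√(1+z²) = 2.02 + 2×1.68×1.123 = 5.792 m.
Hydraulic radius R = A/P = 4.833/5.792 = 0.8345 m.
Rearranging Manning's equation: n = (1/Q) A R^(2/3) S^(1/2) = (1/32.6) × 4.833 × 0.8345^(2/3) × √0.013 = 0.015.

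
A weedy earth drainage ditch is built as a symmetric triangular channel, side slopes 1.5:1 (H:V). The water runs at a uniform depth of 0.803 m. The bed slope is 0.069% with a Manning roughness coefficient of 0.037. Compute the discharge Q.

For a triangular section with side slope z = 1.5: A = zy² = 1.5×0.803² = 0.9672 m²; P = 2y√(1+z²) = 2×0.803×1.803 = 2.895 m.
Hydraulic radius R = A/P = 0.9672/2.895 = 0.3341 m.
Manning's equation: Q = (1/n) A R^(2/3) S^(1/2) = (1/0.037) × 0.9672 × 0.3341^(2/3) × 0.00069^(1/2) = 0.331 m³/s.

Q = 0.331 m³/s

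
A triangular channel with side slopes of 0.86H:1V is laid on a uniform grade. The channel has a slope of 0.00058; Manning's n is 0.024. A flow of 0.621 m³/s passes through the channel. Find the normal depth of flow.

y_n = 1.17 m

Manning's equation rearranged: A R^(2/3) = nQ / (1·√S) = 0.024 × 0.621 / (√0.00058) = 0.6189.
At y = 0.867 m: A R^(2/3) = 0.2784 — short.
At y = 1.33 m: A R^(2/3) = 0.8715 — over.
At y = 1.17 m: A R^(2/3) = 0.6192 — close enough.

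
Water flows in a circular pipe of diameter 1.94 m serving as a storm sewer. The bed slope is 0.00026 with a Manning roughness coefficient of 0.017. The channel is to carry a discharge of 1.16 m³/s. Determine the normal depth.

Manning's equation rearranged: A R^(2/3) = nQ / (1·√S) = 0.017 × 1.16 / (√0.00026) = 1.223.
Try y = 0.816 m: A R^(2/3) = 0.6737 — low.
Try y = 1.42 m: A R^(2/3) = 1.616 — high.
Try y = 1.16 m: A R^(2/3) = 1.219 — close enough.

y_n = 1.16 m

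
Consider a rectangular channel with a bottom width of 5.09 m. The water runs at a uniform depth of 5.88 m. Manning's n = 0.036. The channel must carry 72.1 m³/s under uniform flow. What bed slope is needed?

Flow area A = b·y = 5.09 × 5.88 = 29.93 m². Wetted perimeter P = b + 2y = 5.09 + 2×5.88 = 16.85 m.
Hydraulic radius R = A/P = 29.93/16.85 = 1.776 m.
From Manning's equation, S = [nQ / (1 A R^(2/3))]² = [0.036 × 72.1 / (1 × 29.93 × 1.776^(2/3))]² = 0.0035.

S = 0.0035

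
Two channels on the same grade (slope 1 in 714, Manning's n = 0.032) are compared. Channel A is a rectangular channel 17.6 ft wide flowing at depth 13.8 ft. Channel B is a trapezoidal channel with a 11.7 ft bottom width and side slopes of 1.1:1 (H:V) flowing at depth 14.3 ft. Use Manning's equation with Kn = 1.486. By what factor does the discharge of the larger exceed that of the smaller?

1.97

Channel A: Flow area A = b·y = 17.6 × 13.8 = 242.9 ft². Wetted perimeter P = b + 2y = 17.6 + 2×13.8 = 45.2 ft. Hydraulic radius R = A/P = 242.9/45.2 = 5.373 ft. Q_A = (1.486/0.032)·242.9·5.373^(2/3)·√0.001401 = 1295 ft³/s.
Channel B: With bottom width b = 11.7 ft and side slope z = 1.1: A = (b + zy)y = (11.7 + 1.1×14.3)×14.3 = 392.2 ft²; P = b + 2y√(1+z²) = 11.7 + 2×14.3×1.487 = 54.22 ft. Hydraulic radius R = A/P = 392.2/54.22 = 7.235 ft. Q_B = (1.486/0.032)·392.2·7.235^(2/3)·√0.001401 = 2550 ft³/s.
The larger discharge is 2550 ft³/s and the smaller is 1295 ft³/s; the ratio is 1.97.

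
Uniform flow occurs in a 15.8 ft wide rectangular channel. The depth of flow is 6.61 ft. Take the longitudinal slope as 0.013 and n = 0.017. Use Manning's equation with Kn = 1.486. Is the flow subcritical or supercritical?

Flow area A = b·y = 15.8 × 6.61 = 104.4 ft². Wetted perimeter P = b + 2y = 15.8 + 2×6.61 = 29.02 ft.
Hydraulic radius R = A/P = 104.4/29.02 = 3.599 ft.
V = (1.486/n) R^(2/3) √S = (1.486/0.017) × 3.599^(2/3) × √0.013 = 23.41 ft/s. Hydraulic depth D_h = A/T = 104.4/15.8 = 6.61 ft.
Froude number Fr = V/√(g·D_h) = 23.41/√(32.2×6.61) = 1.6, which is greater than 1, so the flow is supercritical.

supercritical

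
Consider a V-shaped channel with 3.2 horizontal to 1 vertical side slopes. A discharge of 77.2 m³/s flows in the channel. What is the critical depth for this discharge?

At critical depth, Q² T / (g A³) = 1, i.e. A³/T = Q²/g = 77.2²/9.81 = 607.5.
Trying y = 2.89 m: A³/T = 1032 — high.
Trying y = 1.88 m: A³/T = 120.2 — low.
Trying y = 2.6 m: A³/T = 608.3 — close enough.

y_c = 2.6 m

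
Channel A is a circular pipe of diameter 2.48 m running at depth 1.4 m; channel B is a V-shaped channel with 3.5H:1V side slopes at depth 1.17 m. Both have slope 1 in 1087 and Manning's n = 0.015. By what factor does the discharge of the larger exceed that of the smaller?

Channel A: For a circular section of diameter D = 2.48 m at depth y = 1.4 m, the central angle is θ = 2 arccos(1 − 2y/D) = 3.4 rad. Then A = (D²/8)(θ − sin θ) = 2.811 m² and P = Dθ/2 = 4.216 m. Hydraulic radius R = A/P = 2.811/4.216 = 0.6667 m. Q_A = (1/0.015)·2.811·0.6667^(2/3)·√0.00092 = 4.338 m³/s.
Channel B: For a triangular section with side slope z = 3.5: A = zy² = 3.5×1.17² = 4.791 m²; P = 2y√(1+z²) = 2×1.17×3.64 = 8.518 m. Hydraulic radius R = A/P = 4.791/8.518 = 0.5625 m. Q_B = (1/0.015)·4.791·0.5625^(2/3)·√0.00092 = 6.602 m³/s.
The larger discharge is 6.602 m³/s and the smaller is 4.338 m³/s; the ratio is 1.52.

1.52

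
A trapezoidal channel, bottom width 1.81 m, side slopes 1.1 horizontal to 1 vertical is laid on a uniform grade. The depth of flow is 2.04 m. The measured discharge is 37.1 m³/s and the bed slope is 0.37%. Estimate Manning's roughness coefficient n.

With bottom width b = 1.81 m and side slope z = 1.1: A = (b + zy)y = (1.81 + 1.1×2.04)×2.04 = 8.27 m²; P = b + 2y√(1+z²) = 1.81 + 2×2.04×1.487 = 7.875 m.
Hydraulic radius R = A/P = 8.27/7.875 = 1.05 m.
Rearranging Manning's equation: n = (1/Q) A R^(2/3) S^(1/2) = (1/37.1) × 8.27 × 1.05^(2/3) × √0.0037 = 0.014.

n = 0.014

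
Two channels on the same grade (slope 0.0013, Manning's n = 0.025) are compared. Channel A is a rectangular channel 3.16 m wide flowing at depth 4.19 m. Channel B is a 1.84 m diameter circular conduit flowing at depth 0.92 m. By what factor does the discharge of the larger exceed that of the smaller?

18.3

Channel A: Flow area A = b·y = 3.16 × 4.19 = 13.24 m². Wetted perimeter P = b + 2y = 3.16 + 2×4.19 = 11.54 m. Hydraulic radius R = A/P = 13.24/11.54 = 1.147 m. Q_A = (1/0.025)·13.24·1.147^(2/3)·√0.0013 = 20.93 m³/s.
Channel B: For a circular section of diameter D = 1.84 m at depth y = 0.92 m, the central angle is θ = 2 arccos(1 − 2y/D) = 3.142 rad. Then A = (D²/8)(θ − sin θ) = 1.33 m² and P = Dθ/2 = 2.89 m. Hydraulic radius R = A/P = 1.33/2.89 = 0.46 m. Q_B = (1/0.025)·1.33·0.46^(2/3)·√0.0013 = 1.143 m³/s.
The larger discharge is 20.93 m³/s and the smaller is 1.143 m³/s; the ratio is 18.3.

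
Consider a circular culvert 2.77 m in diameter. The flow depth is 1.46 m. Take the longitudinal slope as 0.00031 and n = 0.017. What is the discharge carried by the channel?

Q = 2.67 m³/s

For a circular section of diameter D = 2.77 m at depth y = 1.46 m, the central angle is θ = 2 arccos(1 − 2y/D) = 3.25 rad. Then A = (D²/8)(θ − sin θ) = 3.221 m² and P = Dθ/2 = 4.501 m.
Hydraulic radius R = A/P = 3.221/4.501 = 0.7155 m.
Manning's equation: Q = (1/n) A R^(2/3) S^(1/2) = (1/0.017) × 3.221 × 0.7155^(2/3) × 0.00031^(1/2) = 2.67 m³/s.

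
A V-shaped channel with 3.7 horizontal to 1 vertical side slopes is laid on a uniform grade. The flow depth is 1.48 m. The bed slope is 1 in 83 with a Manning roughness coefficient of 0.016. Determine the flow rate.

For a triangular section with side slope z = 3.7: A = zy² = 3.7×1.48² = 8.104 m²; P = 2y√(1+z²) = 2×1.48×3.833 = 11.34 m.
Hydraulic radius R = A/P = 8.104/11.34 = 0.7144 m.
Manning's equation: Q = (1/n) A R^(2/3) S^(1/2) = (1/0.016) × 8.104 × 0.7144^(2/3) × 0.01205^(1/2) = 44.4 m³/s.

Q = 44.4 m³/s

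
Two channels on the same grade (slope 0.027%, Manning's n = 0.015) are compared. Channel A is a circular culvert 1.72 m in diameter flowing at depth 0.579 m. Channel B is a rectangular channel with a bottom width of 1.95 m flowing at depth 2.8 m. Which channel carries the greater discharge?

channel B

Channel A: For a circular section of diameter D = 1.72 m at depth y = 0.579 m, the central angle is θ = 2 arccos(1 − 2y/D) = 2.476 rad. Then A = (D²/8)(θ − sin θ) = 0.6872 m² and P = Dθ/2 = 2.129 m. Hydraulic radius R = A/P = 0.6872/2.129 = 0.3227 m. Q_A = (1/0.015)·0.6872·0.3227^(2/3)·√0.00027 = 0.3542 m³/s.
Channel B: Flow area A = b·y = 1.95 × 2.8 = 5.46 m². Wetted perimeter P = b + 2y = 1.95 + 2×2.8 = 7.55 m. Hydraulic radius R = A/P = 5.46/7.55 = 0.7232 m. Q_B = (1/0.015)·5.46·0.7232^(2/3)·√0.00027 = 4.819 m³/s.
Q_A = 0.3542 m³/s vs Q_B = 4.819 m³/s, so channel B carries more.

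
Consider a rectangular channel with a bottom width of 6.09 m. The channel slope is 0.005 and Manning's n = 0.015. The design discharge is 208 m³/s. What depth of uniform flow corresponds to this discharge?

Manning's equation rearranged: A R^(2/3) = nQ / (1·√S) = 0.015 × 208 / (√0.005) = 44.12.
At y = 3.36 m: A R^(2/3) = 27.96 — low.
At y = 5.23 m: A R^(2/3) = 49.28 — high.
At y = 4.79 m: A R^(2/3) = 44.14 — matches.

y_n = 4.79 m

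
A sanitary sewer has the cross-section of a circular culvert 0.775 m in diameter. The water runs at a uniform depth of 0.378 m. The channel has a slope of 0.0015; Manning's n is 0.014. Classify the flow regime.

subcritical

For a circular section of diameter D = 0.775 m at depth y = 0.378 m, the central angle is θ = 2 arccos(1 − 2y/D) = 3.093 rad. Then A = (D²/8)(θ − sin θ) = 0.2285 m² and P = Dθ/2 = 1.198 m.
Hydraulic radius R = A/P = 0.2285/1.198 = 0.1907 m.
V = (1/n) R^(2/3) √S = (1/0.014) × 0.1907^(2/3) × √0.0015 = 0.9165 m/s. Hydraulic depth D_h = A/T = 0.2285/0.7748 = 0.2949 m.
Froude number Fr = V/√(g·D_h) = 0.9165/√(9.81×0.2949) = 0.539, which is less than 1, so the flow is subcritical.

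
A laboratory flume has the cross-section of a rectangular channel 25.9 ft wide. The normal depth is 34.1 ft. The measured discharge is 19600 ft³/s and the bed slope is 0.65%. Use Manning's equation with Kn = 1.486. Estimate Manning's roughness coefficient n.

Flow area A = b·y = 25.9 × 34.1 = 883.2 ft². Wetted perimeter P = b + 2y = 25.9 + 2×34.1 = 94.1 ft.
Hydraulic radius R = A/P = 883.2/94.1 = 9.386 ft.
Rearranging Manning's equation: n = (1.486/Q) A R^(2/3) S^(1/2) = (1.486/19600) × 883.2 × 9.386^(2/3) × √0.0065 = 0.024.

n = 0.024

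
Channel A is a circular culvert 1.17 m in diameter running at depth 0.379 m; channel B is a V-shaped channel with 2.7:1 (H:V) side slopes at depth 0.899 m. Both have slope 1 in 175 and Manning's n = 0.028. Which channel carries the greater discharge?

Channel A: For a circular section of diameter D = 1.17 m at depth y = 0.379 m, the central angle is θ = 2 arccos(1 − 2y/D) = 2.422 rad. Then A = (D²/8)(θ − sin θ) = 0.3016 m² and P = Dθ/2 = 1.417 m. Hydraulic radius R = A/P = 0.3016/1.417 = 0.2129 m. Q_A = (1/0.028)·0.3016·0.2129^(2/3)·√0.005714 = 0.2903 m³/s.
Channel B: For a triangular section with side slope z = 2.7: A = zy² = 2.7×0.899² = 2.182 m²; P = 2y√(1+z²) = 2×0.899×2.879 = 5.177 m. Hydraulic radius R = A/P = 2.182/5.177 = 0.4215 m. Q_B = (1/0.028)·2.182·0.4215^(2/3)·√0.005714 = 3.312 m³/s.
Q_A = 0.2903 m³/s vs Q_B = 3.312 m³/s, so channel B carries more.

channel B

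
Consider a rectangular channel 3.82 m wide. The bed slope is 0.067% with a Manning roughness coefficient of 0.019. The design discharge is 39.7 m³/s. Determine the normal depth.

y_n = 5.96 m

Manning's equation rearranged: A R^(2/3) = nQ / (1·√S) = 0.019 × 39.7 / (√0.00067) = 29.14.
Try y = 4.98 m: A R^(2/3) = 23.59 — short.
Try y = 6.87 m: A R^(2/3) = 34.3 — over.
Try y = 5.96 m: A R^(2/3) = 29.12 — close enough.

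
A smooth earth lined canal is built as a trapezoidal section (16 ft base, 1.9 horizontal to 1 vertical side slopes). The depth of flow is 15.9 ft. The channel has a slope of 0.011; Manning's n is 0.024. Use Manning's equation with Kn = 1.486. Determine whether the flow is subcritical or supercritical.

With bottom width b = 16 ft and side slope z = 1.9: A = (b + zy)y = (16 + 1.9×15.9)×15.9 = 734.7 ft²; P = b + 2y√(1+z²) = 16 + 2×15.9×2.147 = 84.28 ft.
Hydraulic radius R = A/P = 734.7/84.28 = 8.718 ft.
V = (1.486/n) R^(2/3) √S = (1.486/0.024) × 8.718^(2/3) × √0.011 = 27.51 ft/s. Hydraulic depth D_h = A/T = 734.7/76.42 = 9.614 ft.
Froude number Fr = V/√(g·D_h) = 27.51/√(32.2×9.614) = 1.56, which is greater than 1, so the flow is supercritical.

supercritical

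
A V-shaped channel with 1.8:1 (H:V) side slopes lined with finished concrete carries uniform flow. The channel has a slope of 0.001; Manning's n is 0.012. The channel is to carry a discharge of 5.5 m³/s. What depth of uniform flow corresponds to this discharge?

Manning's equation rearranged: A R^(2/3) = nQ / (1·√S) = 0.012 × 5.5 / (√0.001) = 2.087.
Try y = 1.65 m: A R^(2/3) = 3.941 — high.
Try y = 0.957 m: A R^(2/3) = 0.922 — low.
Try y = 1.3 m: A R^(2/3) = 2.087 — close enough.

y_n = 1.3 m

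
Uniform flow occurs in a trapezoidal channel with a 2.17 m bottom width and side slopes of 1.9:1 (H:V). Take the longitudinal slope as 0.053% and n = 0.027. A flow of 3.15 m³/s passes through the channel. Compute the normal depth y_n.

y_n = 1.11 m

Manning's equation rearranged: A R^(2/3) = nQ / (1·√S) = 0.027 × 3.15 / (√0.00053) = 3.694.
At y = 1.38 m: A R^(2/3) = 5.778 — high.
At y = 1.11 m: A R^(2/3) = 3.69 — matches.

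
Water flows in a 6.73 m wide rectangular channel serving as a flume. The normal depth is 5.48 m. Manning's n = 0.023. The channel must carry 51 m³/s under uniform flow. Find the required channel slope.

S = 0.00038

Flow area A = b·y = 6.73 × 5.48 = 36.88 m². Wetted perimeter P = b + 2y = 6.73 + 2×5.48 = 17.69 m.
Hydraulic radius R = A/P = 36.88/17.69 = 2.085 m.
From Manning's equation, S = [nQ / (1 A R^(2/3))]² = [0.023 × 51 / (1 × 36.88 × 2.085^(2/3))]² = 0.00038.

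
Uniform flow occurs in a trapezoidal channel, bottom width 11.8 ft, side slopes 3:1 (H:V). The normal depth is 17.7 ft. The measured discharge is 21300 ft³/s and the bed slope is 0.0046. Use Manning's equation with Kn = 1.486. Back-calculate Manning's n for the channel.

With bottom width b = 11.8 ft and side slope z = 3: A = (b + zy)y = (11.8 + 3×17.7)×17.7 = 1149 ft²; P = b + 2y√(1+z²) = 11.8 + 2×17.7×3.162 = 123.7 ft.
Hydraulic radius R = A/P = 1149/123.7 = 9.283 ft.
Rearranging Manning's equation: n = (1.486/Q) A R^(2/3) S^(1/2) = (1.486/21300) × 1149 × 9.283^(2/3) × √0.0046 = 0.024.

n = 0.024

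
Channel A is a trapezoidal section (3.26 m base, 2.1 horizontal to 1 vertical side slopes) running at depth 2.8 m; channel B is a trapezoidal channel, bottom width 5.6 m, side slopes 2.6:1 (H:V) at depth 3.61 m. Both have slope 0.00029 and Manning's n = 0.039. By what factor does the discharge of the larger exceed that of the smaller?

Channel A: With bottom width b = 3.26 m and side slope z = 2.1: A = (b + zy)y = (3.26 + 2.1×2.8)×2.8 = 25.59 m²; P = b + 2y√(1+z²) = 3.26 + 2×2.8×2.326 = 16.29 m. Hydraulic radius R = A/P = 25.59/16.29 = 1.571 m. Q_A = (1/0.039)·25.59·1.571^(2/3)·√0.00029 = 15.1 m³/s.
Channel B: With bottom width b = 5.6 m and side slope z = 2.6: A = (b + zy)y = (5.6 + 2.6×3.61)×3.61 = 54.1 m²; P = b + 2y√(1+z²) = 5.6 + 2×3.61×2.786 = 25.71 m. Hydraulic radius R = A/P = 54.1/25.71 = 2.104 m. Q_B = (1/0.039)·54.1·2.104^(2/3)·√0.00029 = 38.79 m³/s.
The larger discharge is 38.79 m³/s and the smaller is 15.1 m³/s; the ratio is 2.57.

2.57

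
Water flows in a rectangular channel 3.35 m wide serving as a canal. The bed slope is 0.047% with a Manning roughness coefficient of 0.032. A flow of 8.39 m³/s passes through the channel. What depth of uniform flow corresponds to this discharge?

y_n = 3.42 m

Manning's equation rearranged: A R^(2/3) = nQ / (1·√S) = 0.032 × 8.39 / (√0.00047) = 12.38.
Trying y = 4.13 m: A R^(2/3) = 15.55 — high.
Trying y = 2.39 m: A R^(2/3) = 7.925 — low.
Trying y = 3.42 m: A R^(2/3) = 12.39 — matches.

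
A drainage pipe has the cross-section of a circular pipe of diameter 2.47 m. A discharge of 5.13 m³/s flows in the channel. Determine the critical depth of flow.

At critical depth, Q² T / (g A³) = 1, i.e. A³/T = Q²/g = 5.13²/9.81 = 2.683.
At y = 1.28 m: A³/T = 6.383 — over.
At y = 0.767 m: A³/T = 0.8922 — short.
At y = 1.02 m: A³/T = 2.678 — ≈ 2.683.

y_c = 1.02 m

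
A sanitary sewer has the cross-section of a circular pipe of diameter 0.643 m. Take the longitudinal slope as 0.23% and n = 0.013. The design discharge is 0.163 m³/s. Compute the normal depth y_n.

y_n = 0.306 m

Manning's equation rearranged: A R^(2/3) = nQ / (1·√S) = 0.013 × 0.163 / (√0.0023) = 0.04418.
Try y = 0.242 m: A R^(2/3) = 0.02892 — low.
Try y = 0.348 m: A R^(2/3) = 0.05478 — high.
Try y = 0.306 m: A R^(2/3) = 0.0441 — ≈ 0.04418.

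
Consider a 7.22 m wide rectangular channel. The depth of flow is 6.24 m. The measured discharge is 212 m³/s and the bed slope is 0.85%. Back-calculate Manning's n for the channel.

n = 0.034

Flow area A = b·y = 7.22 × 6.24 = 45.05 m². Wetted perimeter P = b + 2y = 7.22 + 2×6.24 = 19.7 m.
Hydraulic radius R = A/P = 45.05/19.7 = 2.287 m.
Rearranging Manning's equation: n = (1/Q) A R^(2/3) S^(1/2) = (1/212) × 45.05 × 2.287^(2/3) × √0.0085 = 0.034.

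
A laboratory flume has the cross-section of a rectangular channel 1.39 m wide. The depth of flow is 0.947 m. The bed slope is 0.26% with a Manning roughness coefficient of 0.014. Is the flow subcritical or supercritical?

Flow area A = b·y = 1.39 × 0.947 = 1.316 m². Wetted perimeter P = b + 2y = 1.39 + 2×0.947 = 3.284 m.
Hydraulic radius R = A/P = 1.316/3.284 = 0.4008 m.
V = (1/n) R^(2/3) √S = (1/0.014) × 0.4008^(2/3) × √0.0026 = 1.98 m/s. Hydraulic depth D_h = A/T = 1.316/1.39 = 0.947 m.
Froude number Fr = V/√(g·D_h) = 1.98/√(9.81×0.947) = 0.65, which is less than 1, so the flow is subcritical.

subcritical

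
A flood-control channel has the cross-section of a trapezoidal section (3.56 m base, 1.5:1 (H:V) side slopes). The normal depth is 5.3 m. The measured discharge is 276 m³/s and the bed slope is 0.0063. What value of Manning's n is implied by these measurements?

With bottom width b = 3.56 m and side slope z = 1.5: A = (b + zy)y = (3.56 + 1.5×5.3)×5.3 = 61 m²; P = b + 2y√(1+z²) = 3.56 + 2×5.3×1.803 = 22.67 m.
Hydraulic radius R = A/P = 61/22.67 = 2.691 m.
Rearranging Manning's equation: n = (1/Q) A R^(2/3) S^(1/2) = (1/276) × 61 × 2.691^(2/3) × √0.0063 = 0.0339.

n = 0.0339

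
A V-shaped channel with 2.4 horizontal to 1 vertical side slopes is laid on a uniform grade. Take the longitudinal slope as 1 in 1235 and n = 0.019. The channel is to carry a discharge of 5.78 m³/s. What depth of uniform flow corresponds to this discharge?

y_n = 1.45 m

Manning's equation rearranged: A R^(2/3) = nQ / (1·√S) = 0.019 × 5.78 / (√0.0008097) = 3.859.
At y = 1.66 m: A R^(2/3) = 5.537 — over.
At y = 1.08 m: A R^(2/3) = 1.76 — short.
At y = 1.45 m: A R^(2/3) = 3.861 — ≈ 3.859.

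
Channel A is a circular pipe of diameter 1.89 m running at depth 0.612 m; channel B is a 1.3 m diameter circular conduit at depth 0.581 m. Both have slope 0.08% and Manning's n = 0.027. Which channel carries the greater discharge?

channel A

Channel A: For a circular section of diameter D = 1.89 m at depth y = 0.612 m, the central angle is θ = 2 arccos(1 − 2y/D) = 2.421 rad. Then A = (D²/8)(θ − sin θ) = 0.7867 m² and P = Dθ/2 = 2.288 m. Hydraulic radius R = A/P = 0.7867/2.288 = 0.3438 m. Q_A = (1/0.027)·0.7867·0.3438^(2/3)·√0.0008 = 0.4044 m³/s.
Channel B: For a circular section of diameter D = 1.3 m at depth y = 0.581 m, the central angle is θ = 2 arccos(1 − 2y/D) = 2.929 rad. Then A = (D²/8)(θ − sin θ) = 0.5741 m² and P = Dθ/2 = 1.904 m. Hydraulic radius R = A/P = 0.5741/1.904 = 0.3016 m. Q_B = (1/0.027)·0.5741·0.3016^(2/3)·√0.0008 = 0.2705 m³/s.
Q_A = 0.4044 m³/s vs Q_B = 0.2705 m³/s, so channel A carries more.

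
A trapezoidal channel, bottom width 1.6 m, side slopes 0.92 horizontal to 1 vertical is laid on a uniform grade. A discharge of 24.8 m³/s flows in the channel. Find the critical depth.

At critical depth, Q² T / (g A³) = 1, i.e. A³/T = Q²/g = 24.8²/9.81 = 62.7.
At y = 1.65 m: A³/T = 29.37 — short.
At y = 2.34 m: A³/T = 114.7 — over.
At y = 2.01 m: A³/T = 62.89 — matches.

y_c = 2.01 m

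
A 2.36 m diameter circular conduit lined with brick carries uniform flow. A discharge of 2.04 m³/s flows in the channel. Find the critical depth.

At critical depth, Q² T / (g A³) = 1, i.e. A³/T = Q²/g = 2.04²/9.81 = 0.4242.
Trying y = 0.445 m: A³/T = 0.1016 — low.
Trying y = 0.642 m: A³/T = 0.4251 — matches.

y_c = 0.642 m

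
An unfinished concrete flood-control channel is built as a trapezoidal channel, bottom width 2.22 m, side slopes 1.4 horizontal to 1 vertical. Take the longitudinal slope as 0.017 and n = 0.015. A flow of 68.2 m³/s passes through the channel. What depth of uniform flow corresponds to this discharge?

Manning's equation rearranged: A R^(2/3) = nQ / (1·√S) = 0.015 × 68.2 / (√0.017) = 7.846.
At y = 2.17 m: A R^(2/3) = 12.73 — over.
At y = 1.52 m: A R^(2/3) = 6.102 — short.
At y = 1.72 m: A R^(2/3) = 7.844 — close enough.

y_n = 1.72 m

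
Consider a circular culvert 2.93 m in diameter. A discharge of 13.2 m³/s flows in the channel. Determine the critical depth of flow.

y_c = 1.59 m

At critical depth, Q² T / (g A³) = 1, i.e. A³/T = Q²/g = 13.2²/9.81 = 17.76.
At y = 1.87 m: A³/T = 33.29 — over.
At y = 1.37 m: A³/T = 10.12 — short.
At y = 1.59 m: A³/T = 17.88 — matches.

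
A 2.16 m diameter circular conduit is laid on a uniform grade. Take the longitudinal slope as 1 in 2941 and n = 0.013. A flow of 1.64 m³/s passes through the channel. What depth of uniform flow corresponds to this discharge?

Manning's equation rearranged: A R^(2/3) = nQ / (1·√S) = 0.013 × 1.64 / (√0.00034) = 1.156.
Trying y = 1.17 m: A R^(2/3) = 1.388 — high.
Trying y = 1.05 m: A R^(2/3) = 1.158 — close enough.

y_n = 1.05 m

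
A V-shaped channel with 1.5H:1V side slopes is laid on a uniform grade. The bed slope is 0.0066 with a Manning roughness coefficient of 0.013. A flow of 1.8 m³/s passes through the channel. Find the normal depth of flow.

Manning's equation rearranged: A R^(2/3) = nQ / (1·√S) = 0.013 × 1.8 / (√0.0066) = 0.288.
Trying y = 0.466 m: A R^(2/3) = 0.1091 — low.
Trying y = 0.671 m: A R^(2/3) = 0.2885 — close enough.

y_n = 0.671 m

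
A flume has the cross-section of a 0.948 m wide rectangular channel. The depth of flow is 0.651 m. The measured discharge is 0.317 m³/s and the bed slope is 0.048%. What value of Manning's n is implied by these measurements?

n = 0.018

Flow area A = b·y = 0.948 × 0.651 = 0.6171 m². Wetted perimeter P = b + 2y = 0.948 + 2×0.651 = 2.25 m.
Hydraulic radius R = A/P = 0.6171/2.25 = 0.2743 m.
Rearranging Manning's equation: n = (1/Q) A R^(2/3) S^(1/2) = (1/0.317) × 0.6171 × 0.2743^(2/3) × √0.00048 = 0.018.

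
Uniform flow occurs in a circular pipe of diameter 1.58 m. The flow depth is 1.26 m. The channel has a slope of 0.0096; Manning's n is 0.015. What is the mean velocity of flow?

For a circular section of diameter D = 1.58 m at depth y = 1.26 m, the central angle is θ = 2 arccos(1 − 2y/D) = 4.416 rad. Then A = (D²/8)(θ − sin θ) = 1.676 m² and P = Dθ/2 = 3.489 m.
Hydraulic radius R = A/P = 1.676/3.489 = 0.4805 m.
From Manning's equation, V = (1/n) R^(2/3) S^(1/2) = (1/0.015) × 0.4805^(2/3) × 0.0096^(1/2) = 4.01 m/s.

V = 4.01 m/s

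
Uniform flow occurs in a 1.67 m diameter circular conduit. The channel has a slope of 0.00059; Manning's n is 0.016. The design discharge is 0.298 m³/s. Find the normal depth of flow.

Manning's equation rearranged: A R^(2/3) = nQ / (1·√S) = 0.016 × 0.298 / (√0.00059) = 0.1963.
At y = 0.503 m: A R^(2/3) = 0.2415 — over.
At y = 0.375 m: A R^(2/3) = 0.1353 — short.
At y = 0.452 m: A R^(2/3) = 0.196 — close enough.

y_n = 0.452 m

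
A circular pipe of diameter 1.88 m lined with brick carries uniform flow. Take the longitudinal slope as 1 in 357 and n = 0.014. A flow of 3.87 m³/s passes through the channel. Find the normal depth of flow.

Manning's equation rearranged: A R^(2/3) = nQ / (1·√S) = 0.014 × 3.87 / (√0.002801) = 1.024.
Trying y = 0.834 m: A R^(2/3) = 0.6815 — short.
Trying y = 1.34 m: A R^(2/3) = 1.438 — over.
Trying y = 1.06 m: A R^(2/3) = 1.023 — matches.

y_n = 1.06 m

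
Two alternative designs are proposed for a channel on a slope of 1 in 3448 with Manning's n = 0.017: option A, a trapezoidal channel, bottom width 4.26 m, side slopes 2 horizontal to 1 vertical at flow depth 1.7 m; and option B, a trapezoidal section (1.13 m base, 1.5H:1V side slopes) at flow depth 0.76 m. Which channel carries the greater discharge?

Channel A: With bottom width b = 4.26 m and side slope z = 2: A = (b + zy)y = (4.26 + 2×1.7)×1.7 = 13.02 m²; P = b + 2y√(1+z²) = 4.26 + 2×1.7×2.236 = 11.86 m. Hydraulic radius R = A/P = 13.02/11.86 = 1.098 m. Q_A = (1/0.017)·13.02·1.098^(2/3)·√0.00029 = 13.88 m³/s.
Channel B: With bottom width b = 1.13 m and side slope z = 1.5: A = (b + zy)y = (1.13 + 1.5×0.76)×0.76 = 1.725 m²; P = b + 2y√(1+z²) = 1.13 + 2×0.76×1.803 = 3.87 m. Hydraulic radius R = A/P = 1.725/3.87 = 0.4458 m. Q_B = (1/0.017)·1.725·0.4458^(2/3)·√0.00029 = 1.009 m³/s.
Q_A = 13.88 m³/s vs Q_B = 1.009 m³/s, so channel A carries more.

channel A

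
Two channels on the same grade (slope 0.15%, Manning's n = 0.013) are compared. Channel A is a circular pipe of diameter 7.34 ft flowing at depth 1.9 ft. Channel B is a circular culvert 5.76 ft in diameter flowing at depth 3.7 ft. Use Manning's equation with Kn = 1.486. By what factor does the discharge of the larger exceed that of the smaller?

Channel A: For a circular section of diameter D = 7.34 ft at depth y = 1.9 ft, the central angle is θ = 2 arccos(1 − 2y/D) = 2.135 rad. Then A = (D²/8)(θ − sin θ) = 8.688 ft² and P = Dθ/2 = 7.836 ft. Hydraulic radius R = A/P = 8.688/7.836 = 1.109 ft. Q_A = (1.486/0.013)·8.688·1.109^(2/3)·√0.0015 = 41.2 ft³/s.
Channel B: For a circular section of diameter D = 5.76 ft at depth y = 3.7 ft, the central angle is θ = 2 arccos(1 − 2y/D) = 3.719 rad. Then A = (D²/8)(θ − sin θ) = 17.69 ft² and P = Dθ/2 = 10.71 ft. Hydraulic radius R = A/P = 17.69/10.71 = 1.651 ft. Q_B = (1.486/0.013)·17.69·1.651^(2/3)·√0.0015 = 109.4 ft³/s.
The larger discharge is 109.4 ft³/s and the smaller is 41.2 ft³/s; the ratio is 2.66.

2.66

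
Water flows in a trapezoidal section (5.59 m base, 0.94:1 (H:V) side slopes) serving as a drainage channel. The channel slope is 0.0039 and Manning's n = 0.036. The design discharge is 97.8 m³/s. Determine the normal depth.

Manning's equation rearranged: A R^(2/3) = nQ / (1·√S) = 0.036 × 97.8 / (√0.0039) = 56.38.
At y = 4.61 m: A R^(2/3) = 84.44 — high.
At y = 3.14 m: A R^(2/3) = 40.96 — low.
At y = 3.73 m: A R^(2/3) = 56.41 — ≈ 56.38.

y_n = 3.73 m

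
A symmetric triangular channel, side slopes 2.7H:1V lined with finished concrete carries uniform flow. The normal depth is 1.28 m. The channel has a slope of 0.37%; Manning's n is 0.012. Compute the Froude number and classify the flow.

For a triangular section with side slope z = 2.7: A = zy² = 2.7×1.28² = 4.424 m²; P = 2y√(1+z²) = 2×1.28×2.879 = 7.371 m.
Hydraulic radius R = A/P = 4.424/7.371 = 0.6002 m.
V = (1/n) R^(2/3) √S = (1/0.012) × 0.6002^(2/3) × √0.0037 = 3.607 m/s. Hydraulic depth D_h = A/T = 4.424/6.912 = 0.64 m.
Froude number Fr = V/√(g·D_h) = 3.607/√(9.81×0.64) = 1.44, which is greater than 1, so the flow is supercritical.

supercritical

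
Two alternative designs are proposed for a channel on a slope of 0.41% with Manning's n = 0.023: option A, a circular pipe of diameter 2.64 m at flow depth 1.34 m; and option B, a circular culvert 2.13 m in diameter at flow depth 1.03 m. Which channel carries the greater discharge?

Channel A: For a circular section of diameter D = 2.64 m at depth y = 1.34 m, the central angle is θ = 2 arccos(1 − 2y/D) = 3.172 rad. Then A = (D²/8)(θ − sin θ) = 2.79 m² and P = Dθ/2 = 4.187 m. Hydraulic radius R = A/P = 2.79/4.187 = 0.6663 m. Q_A = (1/0.023)·2.79·0.6663^(2/3)·√0.0041 = 5.925 m³/s.
Channel B: For a circular section of diameter D = 2.13 m at depth y = 1.03 m, the central angle is θ = 2 arccos(1 − 2y/D) = 3.076 rad. Then A = (D²/8)(θ − sin θ) = 1.707 m² and P = Dθ/2 = 3.276 m. Hydraulic radius R = A/P = 1.707/3.276 = 0.5211 m. Q_B = (1/0.023)·1.707·0.5211^(2/3)·√0.0041 = 3.078 m³/s.
Q_A = 5.925 m³/s vs Q_B = 3.078 m³/s, so channel A carries more.

channel A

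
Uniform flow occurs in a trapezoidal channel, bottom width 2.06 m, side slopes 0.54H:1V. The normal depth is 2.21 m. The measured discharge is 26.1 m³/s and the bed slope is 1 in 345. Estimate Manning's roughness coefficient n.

With bottom width b = 2.06 m and side slope z = 0.54: A = (b + zy)y = (2.06 + 0.54×2.21)×2.21 = 7.19 m²; P = b + 2y√(1+z²) = 2.06 + 2×2.21×1.136 = 7.083 m.
Hydraulic radius R = A/P = 7.19/7.083 = 1.015 m.
Rearranging Manning's equation: n = (1/Q) A R^(2/3) S^(1/2) = (1/26.1) × 7.19 × 1.015^(2/3) × √0.002899 = 0.015.

n = 0.015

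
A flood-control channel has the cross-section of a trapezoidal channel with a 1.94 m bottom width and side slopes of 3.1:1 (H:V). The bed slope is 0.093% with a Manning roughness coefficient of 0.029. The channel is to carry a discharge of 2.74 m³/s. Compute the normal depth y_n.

Manning's equation rearranged: A R^(2/3) = nQ / (1·√S) = 0.029 × 2.74 / (√0.00093) = 2.606.
Try y = 0.995 m: A R^(2/3) = 3.531 — over.
Try y = 0.864 m: A R^(2/3) = 2.604 — ≈ 2.606.

y_n = 0.864 m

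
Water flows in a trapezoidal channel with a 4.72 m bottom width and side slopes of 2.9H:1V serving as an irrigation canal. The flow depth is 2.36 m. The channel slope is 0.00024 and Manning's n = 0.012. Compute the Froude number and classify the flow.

subcritical

With bottom width b = 4.72 m and side slope z = 2.9: A = (b + zy)y = (4.72 + 2.9×2.36)×2.36 = 27.29 m²; P = b + 2y√(1+z²) = 4.72 + 2×2.36×3.068 = 19.2 m.
Hydraulic radius R = A/P = 27.29/19.2 = 1.421 m.
V = (1/n) R^(2/3) √S = (1/0.012) × 1.421^(2/3) × √0.00024 = 1.632 m/s. Hydraulic depth D_h = A/T = 27.29/18.41 = 1.483 m.
Froude number Fr = V/√(g·D_h) = 1.632/√(9.81×1.483) = 0.428, which is less than 1, so the flow is subcritical.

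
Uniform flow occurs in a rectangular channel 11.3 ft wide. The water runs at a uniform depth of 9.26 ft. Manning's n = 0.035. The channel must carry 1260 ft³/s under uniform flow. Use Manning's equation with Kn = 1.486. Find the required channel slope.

Flow area A = b·y = 11.3 × 9.26 = 104.6 ft². Wetted perimeter P = b + 2y = 11.3 + 2×9.26 = 29.82 ft.
Hydraulic radius R = A/P = 104.6/29.82 = 3.509 ft.
From Manning's equation, S = [nQ / (1.486 A R^(2/3))]² = [0.035 × 1260 / (1.486 × 104.6 × 3.509^(2/3))]² = 0.0151.

S = 0.0151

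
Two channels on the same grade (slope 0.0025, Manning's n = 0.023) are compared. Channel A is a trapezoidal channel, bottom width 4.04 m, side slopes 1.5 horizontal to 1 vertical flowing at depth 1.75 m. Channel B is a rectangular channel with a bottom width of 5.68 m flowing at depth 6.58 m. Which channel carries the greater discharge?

channel B

Channel A: With bottom width b = 4.04 m and side slope z = 1.5: A = (b + zy)y = (4.04 + 1.5×1.75)×1.75 = 11.66 m²; P = b + 2y√(1+z²) = 4.04 + 2×1.75×1.803 = 10.35 m. Hydraulic radius R = A/P = 11.66/10.35 = 1.127 m. Q_A = (1/0.023)·11.66·1.127^(2/3)·√0.0025 = 27.46 m³/s.
Channel B: Flow area A = b·y = 5.68 × 6.58 = 37.37 m². Wetted perimeter P = b + 2y = 5.68 + 2×6.58 = 18.84 m. Hydraulic radius R = A/P = 37.37/18.84 = 1.984 m. Q_B = (1/0.023)·37.37·1.984^(2/3)·√0.0025 = 128.3 m³/s.
Q_A = 27.46 m³/s vs Q_B = 128.3 m³/s, so channel B carries more.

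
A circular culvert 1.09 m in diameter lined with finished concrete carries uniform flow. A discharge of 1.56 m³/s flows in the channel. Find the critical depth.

y_c = 0.704 m

At critical depth, Q² T / (g A³) = 1, i.e. A³/T = Q²/g = 1.56²/9.81 = 0.2481.
Try y = 0.786 m: A³/T = 0.3825 — over.
Try y = 0.573 m: A³/T = 0.1128 — short.
Try y = 0.704 m: A³/T = 0.2484 — ≈ 0.2481.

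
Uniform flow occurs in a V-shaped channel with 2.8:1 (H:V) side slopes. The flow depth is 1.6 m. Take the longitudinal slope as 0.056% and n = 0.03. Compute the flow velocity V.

V = 0.653 m/s

For a triangular section with side slope z = 2.8: A = zy² = 2.8×1.6² = 7.168 m²; P = 2y√(1+z²) = 2×1.6×2.973 = 9.514 m.
Hydraulic radius R = A/P = 7.168/9.514 = 0.7534 m.
From Manning's equation, V = (1/n) R^(2/3) S^(1/2) = (1/0.03) × 0.7534^(2/3) × 0.00056^(1/2) = 0.653 m/s.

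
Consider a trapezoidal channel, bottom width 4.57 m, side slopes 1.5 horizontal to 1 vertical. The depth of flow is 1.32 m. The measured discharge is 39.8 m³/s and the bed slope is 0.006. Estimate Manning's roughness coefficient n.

n = 0.016

With bottom width b = 4.57 m and side slope z = 1.5: A = (b + zy)y = (4.57 + 1.5×1.32)×1.32 = 8.646 m²; P = b + 2y√(1+z²) = 4.57 + 2×1.32×1.803 = 9.329 m.
Hydraulic radius R = A/P = 8.646/9.329 = 0.9268 m.
Rearranging Manning's equation: n = (1/Q) A R^(2/3) S^(1/2) = (1/39.8) × 8.646 × 0.9268^(2/3) × √0.006 = 0.016.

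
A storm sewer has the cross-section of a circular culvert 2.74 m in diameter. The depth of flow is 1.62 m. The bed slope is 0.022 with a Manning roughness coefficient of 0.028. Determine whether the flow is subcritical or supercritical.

For a circular section of diameter D = 2.74 m at depth y = 1.62 m, the central angle is θ = 2 arccos(1 − 2y/D) = 3.509 rad. Then A = (D²/8)(θ − sin θ) = 3.629 m² and P = Dθ/2 = 4.807 m.
Hydraulic radius R = A/P = 3.629/4.807 = 0.7551 m.
V = (1/n) R^(2/3) √S = (1/0.028) × 0.7551^(2/3) × √0.022 = 4.392 m/s. Hydraulic depth D_h = A/T = 3.629/2.694 = 1.347 m.
Froude number Fr = V/√(g·D_h) = 4.392/√(9.81×1.347) = 1.21, which is greater than 1, so the flow is supercritical.

supercritical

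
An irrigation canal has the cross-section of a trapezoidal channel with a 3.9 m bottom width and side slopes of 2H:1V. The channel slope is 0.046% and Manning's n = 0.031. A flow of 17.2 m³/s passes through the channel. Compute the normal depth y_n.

y_n = 2.33 m

Manning's equation rearranged: A R^(2/3) = nQ / (1·√S) = 0.031 × 17.2 / (√0.00046) = 24.86.
At y = 2.06 m: A R^(2/3) = 19.27 — low.
At y = 2.86 m: A R^(2/3) = 38.39 — high.
At y = 2.33 m: A R^(2/3) = 24.87 — ≈ 24.86.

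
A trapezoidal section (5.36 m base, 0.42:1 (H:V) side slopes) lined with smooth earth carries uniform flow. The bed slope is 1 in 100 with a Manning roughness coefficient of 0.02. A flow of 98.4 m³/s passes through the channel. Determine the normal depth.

Manning's equation rearranged: A R^(2/3) = nQ / (1·√S) = 0.02 × 98.4 / (√0.01) = 19.68.
Trying y = 2.73 m: A R^(2/3) = 24.04 — high.
Trying y = 1.66 m: A R^(2/3) = 10.86 — low.
Trying y = 2.41 m: A R^(2/3) = 19.68 — matches.

y_n = 2.41 m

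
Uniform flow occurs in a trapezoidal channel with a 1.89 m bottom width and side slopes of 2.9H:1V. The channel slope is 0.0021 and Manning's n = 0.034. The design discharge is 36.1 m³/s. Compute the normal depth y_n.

y_n = 2.47 m

Manning's equation rearranged: A R^(2/3) = nQ / (1·√S) = 0.034 × 36.1 / (√0.0021) = 26.78.
Trying y = 3.09 m: A R^(2/3) = 46.03 — too large.
Trying y = 1.9 m: A R^(2/3) = 14.41 — too small.
Trying y = 2.47 m: A R^(2/3) = 26.8 — close enough.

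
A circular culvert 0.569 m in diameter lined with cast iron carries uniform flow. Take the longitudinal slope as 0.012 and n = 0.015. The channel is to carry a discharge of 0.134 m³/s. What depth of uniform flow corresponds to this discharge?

Manning's equation rearranged: A R^(2/3) = nQ / (1·√S) = 0.015 × 0.134 / (√0.012) = 0.01835.
At y = 0.159 m: A R^(2/3) = 0.01182 — too small.
At y = 0.247 m: A R^(2/3) = 0.02707 — too large.
At y = 0.2 m: A R^(2/3) = 0.01837 — ≈ 0.01835.

y_n = 0.2 m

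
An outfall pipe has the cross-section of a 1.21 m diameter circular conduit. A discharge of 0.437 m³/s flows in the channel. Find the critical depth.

y_c = 0.352 m

At critical depth, Q² T / (g A³) = 1, i.e. A³/T = Q²/g = 0.437²/9.81 = 0.01947.
At y = 0.402 m: A³/T = 0.03269 — over.
At y = 0.352 m: A³/T = 0.01955 — close enough.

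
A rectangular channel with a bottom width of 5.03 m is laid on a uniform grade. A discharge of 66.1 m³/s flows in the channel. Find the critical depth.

y_c = 2.6 m

For a rectangular channel, critical depth y_c = (q²/g)^(1/3) where q = Q/b = 66.1/5.03 = 13.14 m²/s.
So y_c = (13.14²/9.81)^(1/3) = 2.6 m.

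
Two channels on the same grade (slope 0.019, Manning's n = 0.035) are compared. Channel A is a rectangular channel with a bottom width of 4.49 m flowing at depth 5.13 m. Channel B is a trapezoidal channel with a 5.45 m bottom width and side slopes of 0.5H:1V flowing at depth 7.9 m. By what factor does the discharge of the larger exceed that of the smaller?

Channel A: Flow area A = b·y = 4.49 × 5.13 = 23.03 m². Wetted perimeter P = b + 2y = 4.49 + 2×5.13 = 14.75 m. Hydraulic radius R = A/P = 23.03/14.75 = 1.562 m. Q_A = (1/0.035)·23.03·1.562^(2/3)·√0.019 = 122.1 m³/s.
Channel B: With bottom width b = 5.45 m and side slope z = 0.5: A = (b + zy)y = (5.45 + 0.5×7.9)×7.9 = 74.26 m²; P = b + 2y√(1+z²) = 5.45 + 2×7.9×1.118 = 23.11 m. Hydraulic radius R = A/P = 74.26/23.11 = 3.213 m. Q_B = (1/0.035)·74.26·3.213^(2/3)·√0.019 = 636.8 m³/s.
The larger discharge is 636.8 m³/s and the smaller is 122.1 m³/s; the ratio is 5.21.

5.21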